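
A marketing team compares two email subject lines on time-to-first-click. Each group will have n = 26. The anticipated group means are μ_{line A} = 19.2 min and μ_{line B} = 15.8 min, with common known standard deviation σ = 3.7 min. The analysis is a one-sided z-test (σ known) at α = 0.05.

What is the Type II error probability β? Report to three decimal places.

Standardized effect: d = |μ_{line A} − μ_{line B}| / σ = |19.2 − 15.8| / 3.7 = 0.9189
Noncentrality parameter: δ = d·√(n/2) = 0.9189 × √(26/2) = 3.3132
One-sided α = 0.05 → critical value z_{0.05} = 1.645.
Power = P(Z > 1.645 − δ) = Φ(1.668) = 0.9524.
Type II error: β = 1 − power = 1 − 0.9524 = 0.0476.

β ≈ 0.048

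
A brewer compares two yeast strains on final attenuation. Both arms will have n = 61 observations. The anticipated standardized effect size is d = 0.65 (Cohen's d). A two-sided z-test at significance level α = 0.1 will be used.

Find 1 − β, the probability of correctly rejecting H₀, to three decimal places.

Noncentrality parameter: λ = d·√(n/2) = 0.65 × √(61/2) = 3.5897
Critical value for a two-sided test at α = 0.1: z_{α/2} = 1.645.
Power = Φ(λ − 1.645) + Φ(−λ − 1.645) = Φ(1.945) + Φ(-5.235) = 0.9741 + 0.0000 = 0.9741.

Power ≈ 0.974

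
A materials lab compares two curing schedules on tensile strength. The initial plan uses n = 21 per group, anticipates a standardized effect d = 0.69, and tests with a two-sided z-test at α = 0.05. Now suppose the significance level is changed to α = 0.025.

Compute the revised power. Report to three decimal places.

Power ≈ 0.498

δ = d·√(n/2) = 0.69 × √(21/2) = 2.2359 (unchanged). New critical value: z_{0.0125} = 2.241.
Revised power = Φ(δ − 2.241) + Φ(−δ − 2.241) = Φ(-0.006) + Φ(-4.477) = 0.4978 + 0.0000 = 0.4978.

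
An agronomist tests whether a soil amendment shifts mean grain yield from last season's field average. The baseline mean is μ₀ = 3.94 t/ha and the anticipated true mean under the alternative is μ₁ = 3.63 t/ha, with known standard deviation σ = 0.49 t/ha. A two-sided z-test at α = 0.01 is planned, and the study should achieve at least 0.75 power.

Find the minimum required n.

Standardized effect: d = |μ₁ − μ₀| / σ = |3.63 − 3.94| / 0.49 = 0.6327
For power 0.75 need Φ(δ − z_{0.005}) = 0.75, so δ = z_{0.005} + z_{0.25} = 2.576 + 0.674 = 3.250.
(The Φ(−δ − z_{α/2}) term is vanishingly small for δ > 0 and is dropped in the standard sample-size formula.)
δ = d·√n ⇒ n = (δ/d)² = (3.250 / 0.6327)² = 26.39.
Rounding up, n = 27.

n = 27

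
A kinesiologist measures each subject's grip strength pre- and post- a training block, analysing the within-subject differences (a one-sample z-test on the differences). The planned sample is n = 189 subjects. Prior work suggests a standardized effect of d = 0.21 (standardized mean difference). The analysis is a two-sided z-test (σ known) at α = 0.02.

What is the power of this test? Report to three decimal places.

Noncentrality parameter: δ = d·√n = 0.21 × √189 = 2.8870
Two-sided α = 0.02 → critical value z_{0.01} = 2.326.
Power = Φ(δ − 2.326) + Φ(−δ − 2.326) = Φ(0.561) + Φ(-5.213) = 0.7125 + 0.0000 = 0.7125.

Power ≈ 0.712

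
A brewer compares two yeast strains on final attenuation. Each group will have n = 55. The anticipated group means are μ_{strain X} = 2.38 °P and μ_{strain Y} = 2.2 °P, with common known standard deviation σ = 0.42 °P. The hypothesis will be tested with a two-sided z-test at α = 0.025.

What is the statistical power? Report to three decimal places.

Power ≈ 0.502

Standardized effect: d = |μ_{strain X} − μ_{strain Y}| / σ = |2.38 − 2.2| / 0.42 = 0.4286
Noncentrality parameter: δ = d·√(n/2) = 0.4286 × √(55/2) = 2.2474
Critical value for a two-sided test at α = 0.025: z_{α/2} = 2.241.
Power = Φ(δ − 2.241) + Φ(−δ − 2.241) = Φ(0.006) + Φ(-4.489) = 0.5024 + 0.0000 = 0.5024.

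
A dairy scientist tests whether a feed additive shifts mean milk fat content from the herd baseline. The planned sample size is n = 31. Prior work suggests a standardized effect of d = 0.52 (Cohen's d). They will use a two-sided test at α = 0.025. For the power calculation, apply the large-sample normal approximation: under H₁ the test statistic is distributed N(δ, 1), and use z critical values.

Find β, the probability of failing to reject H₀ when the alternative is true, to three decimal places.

β ≈ 0.257

Noncentrality parameter: δ = d·√n = 0.52 × √31 = 2.8952
Two-sided α = 0.025 → critical value z_{0.0125} = 2.241.
Power = Φ(δ − 2.241) + Φ(−δ − 2.241) = Φ(0.654) + Φ(-5.137) = 0.7434 + 0.0000 = 0.7434.
Type II error: β = 1 − power = 1 − 0.7434 = 0.2566.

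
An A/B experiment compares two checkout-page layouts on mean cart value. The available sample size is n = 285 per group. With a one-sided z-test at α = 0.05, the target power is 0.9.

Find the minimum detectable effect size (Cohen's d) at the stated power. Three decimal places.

Need Φ(δ − 1.645) = 0.9, so δ = 1.645 + 1.282 = 2.926.
δ = d·√(n/2) ⇒ d = δ/√(n/2) = 2.926/√(285/2) = 0.2451.

d ≈ 0.245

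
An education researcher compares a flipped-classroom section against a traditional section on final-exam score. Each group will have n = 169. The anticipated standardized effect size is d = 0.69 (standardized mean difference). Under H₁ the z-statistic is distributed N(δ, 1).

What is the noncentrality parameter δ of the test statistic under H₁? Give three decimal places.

δ ≈ 6.343

δ = d·√(n/2) = 0.69 × √(169/2) = 6.3427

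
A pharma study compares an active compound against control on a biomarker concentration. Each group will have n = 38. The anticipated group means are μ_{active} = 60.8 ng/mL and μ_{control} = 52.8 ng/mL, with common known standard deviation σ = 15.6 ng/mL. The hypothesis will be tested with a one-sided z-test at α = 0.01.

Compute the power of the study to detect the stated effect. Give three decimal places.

Power ≈ 0.464

Standardized effect: d = |μ_{active} − μ_{control}| / σ = |60.8 − 52.8| / 15.6 = 0.5128
Noncentrality parameter: δ = d·√(n/2) = 0.5128 × √(38/2) = 2.2353
Critical value for a one-sided test at α = 0.01: z_α = 2.326.
Power = Φ(δ − 2.326) = Φ(-0.091) = 0.4637.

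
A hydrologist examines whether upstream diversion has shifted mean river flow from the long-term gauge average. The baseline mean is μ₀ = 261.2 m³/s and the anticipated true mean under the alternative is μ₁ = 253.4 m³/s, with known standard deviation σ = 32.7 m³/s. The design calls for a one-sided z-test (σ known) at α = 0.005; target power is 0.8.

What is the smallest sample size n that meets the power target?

n = 206

Standardized effect: d = |μ₁ − μ₀| / σ = |253.4 − 261.2| / 32.7 = 0.2385
For power 0.8 need Φ(δ − z_{0.005}) = 0.8, so δ = z_{0.005} + z_{0.20} = 2.576 + 0.842 = 3.417.
δ = d·√n ⇒ n = (δ/d)² = (3.417 / 0.2385)² = 205.26.
Rounding up, n = 206.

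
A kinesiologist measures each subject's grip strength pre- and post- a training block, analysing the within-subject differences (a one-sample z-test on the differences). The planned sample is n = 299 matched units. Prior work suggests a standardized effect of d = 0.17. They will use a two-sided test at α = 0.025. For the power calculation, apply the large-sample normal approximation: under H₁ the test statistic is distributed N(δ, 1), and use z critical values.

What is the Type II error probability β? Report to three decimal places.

β ≈ 0.243

Noncentrality parameter: δ = d·√n = 0.17 × √299 = 2.9396
Critical value for a two-sided test at α = 0.025: z_{α/2} = 2.241.
Power = Φ(δ − 2.241) + Φ(−δ − 2.241) = Φ(0.698) + Φ(-5.181) = 0.7575 + 0.0000 = 0.7575.
Type II error: β = 1 − power = 1 − 0.7575 = 0.2425.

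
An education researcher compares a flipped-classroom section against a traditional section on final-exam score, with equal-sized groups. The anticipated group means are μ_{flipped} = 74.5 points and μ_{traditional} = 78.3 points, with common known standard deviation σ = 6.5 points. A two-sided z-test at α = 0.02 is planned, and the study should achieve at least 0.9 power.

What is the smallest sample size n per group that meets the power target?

n = 77 per group

Standardized effect: d = |μ_{flipped} − μ_{traditional}| / σ = |74.5 − 78.3| / 6.5 = 0.5846
For power 0.9 need Φ(δ − z_{0.01}) = 0.9, so δ = z_{0.01} + z_{0.10} = 2.326 + 1.282 = 3.608.
(The Φ(−δ − z_{α/2}) term is vanishingly small for δ > 0 and is dropped in the standard sample-size formula.)
δ = d·√(n/2) ⇒ n = 2(δ/d)² = 2 × (3.608 / 0.5846)² = 76.17.
Round up to the next whole unit.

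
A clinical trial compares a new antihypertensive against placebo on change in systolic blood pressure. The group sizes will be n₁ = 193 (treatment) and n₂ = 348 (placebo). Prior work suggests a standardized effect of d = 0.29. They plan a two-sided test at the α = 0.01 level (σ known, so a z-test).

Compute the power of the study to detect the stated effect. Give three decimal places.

Power ≈ 0.744

Noncentrality parameter: δ = d / √(1/n₁ + 1/n₂) = 0.29 / √(1/193 + 1/348) = 3.2312
Two-sided α = 0.01 → critical value z_{0.005} = 2.576.
Power = Φ(δ − 2.576) + Φ(−δ − 2.576) = Φ(0.655) + Φ(-5.807) = 0.7439 + 0.0000 = 0.7439.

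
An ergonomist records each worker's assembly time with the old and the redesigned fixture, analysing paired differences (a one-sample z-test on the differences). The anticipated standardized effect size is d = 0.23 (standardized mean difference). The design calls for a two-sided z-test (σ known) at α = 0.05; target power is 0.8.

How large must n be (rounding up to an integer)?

n = 149

Set Φ(δ − 1.960) = 0.8; then δ − 1.960 = Φ⁻¹(0.8) = 0.842, giving δ = 2.802.
(Ignoring the negligible lower-tail rejection probability gives the usual closed-form inversion.)
δ = d·√n ⇒ n = (δ/d)² = (2.802 / 0.23)² = 148.37.
Rounding up, n = 149.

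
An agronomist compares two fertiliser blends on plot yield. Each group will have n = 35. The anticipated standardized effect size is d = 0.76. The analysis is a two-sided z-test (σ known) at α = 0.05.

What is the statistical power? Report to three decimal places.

Noncentrality parameter: δ = d·√(n/2) = 0.76 × √(35/2) = 3.1793
Critical value for a two-sided test at α = 0.05: z_{α/2} = 1.960.
Power = Φ(δ − 1.960) + Φ(−δ − 1.960) = Φ(1.219) + Φ(-5.139) = 0.8886 + 0.0000 = 0.8886.

Power ≈ 0.889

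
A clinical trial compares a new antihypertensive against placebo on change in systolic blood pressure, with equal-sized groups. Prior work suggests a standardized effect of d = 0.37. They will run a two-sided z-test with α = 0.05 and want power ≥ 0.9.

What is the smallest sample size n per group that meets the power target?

n = 154 per group

For power 0.9 need Φ(δ − z_{0.025}) = 0.9, so δ = z_{0.025} + z_{0.10} = 1.960 + 1.282 = 3.242.
(Ignoring the negligible lower-tail rejection probability gives the usual closed-form inversion.)
δ = d·√(n/2) ⇒ n = 2(δ/d)² = 2 × (3.242 / 0.37)² = 153.51.
Round up to the next whole unit.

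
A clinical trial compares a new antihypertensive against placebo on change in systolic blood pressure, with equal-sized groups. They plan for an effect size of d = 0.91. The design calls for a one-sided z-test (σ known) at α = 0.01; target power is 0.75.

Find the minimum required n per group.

n = 22 per group

Set Φ(δ − 2.326) = 0.75; then δ − 2.326 = Φ⁻¹(0.75) = 0.674, giving δ = 3.001.
δ = d·√(n/2) ⇒ n = 2(δ/d)² = 2 × (3.001 / 0.91)² = 21.75.
Round up to the next whole unit.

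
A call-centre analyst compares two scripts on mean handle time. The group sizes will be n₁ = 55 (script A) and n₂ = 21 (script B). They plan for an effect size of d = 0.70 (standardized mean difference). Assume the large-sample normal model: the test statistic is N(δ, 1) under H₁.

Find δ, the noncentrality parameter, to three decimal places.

δ = d / √(1/n₁ + 1/n₂) = 0.70 / √(1/55 + 1/21) = 2.7289

δ ≈ 2.729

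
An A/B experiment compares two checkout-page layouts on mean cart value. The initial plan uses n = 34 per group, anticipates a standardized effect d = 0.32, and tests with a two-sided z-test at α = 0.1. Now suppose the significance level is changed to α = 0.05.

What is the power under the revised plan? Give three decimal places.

Power ≈ 0.261

δ = d·√(n/2) = 0.32 × √(34/2) = 1.3194 (unchanged). New critical value: z_{0.025} = 1.960.
Revised power = Φ(δ − 1.960) + Φ(−δ − 1.960) = Φ(-0.641) + Φ(-3.279) = 0.2609 + 0.0005 = 0.2614.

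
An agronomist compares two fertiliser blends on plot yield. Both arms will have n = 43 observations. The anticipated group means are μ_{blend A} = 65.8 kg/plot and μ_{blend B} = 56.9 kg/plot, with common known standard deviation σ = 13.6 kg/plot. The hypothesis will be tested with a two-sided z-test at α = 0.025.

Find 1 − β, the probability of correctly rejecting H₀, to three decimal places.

Standardized effect: d = |μ_{blend A} − μ_{blend B}| / σ = |65.8 − 56.9| / 13.6 = 0.6544
Noncentrality parameter: δ = d·√(n/2) = 0.6544 × √(43/2) = 3.0344
Critical value for a two-sided test at α = 0.025: z_{α/2} = 2.241.
Power = Φ(δ − 2.241) + Φ(−δ − 2.241) = Φ(0.793) + Φ(-5.276) = 0.7861 + 0.0000 = 0.7861.

Power ≈ 0.786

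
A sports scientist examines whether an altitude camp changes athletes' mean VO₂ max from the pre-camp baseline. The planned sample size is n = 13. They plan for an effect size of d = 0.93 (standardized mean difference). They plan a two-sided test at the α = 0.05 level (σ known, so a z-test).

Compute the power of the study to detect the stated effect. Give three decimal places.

Power ≈ 0.918

Noncentrality parameter: δ = d·√n = 0.93 × √13 = 3.3532
Critical value for a two-sided test at α = 0.05: z_{α/2} = 1.960.
Power = Φ(δ − 1.960) + Φ(−δ − 1.960) = Φ(1.393) + Φ(-5.313) = 0.9182 + 0.0000 = 0.9182.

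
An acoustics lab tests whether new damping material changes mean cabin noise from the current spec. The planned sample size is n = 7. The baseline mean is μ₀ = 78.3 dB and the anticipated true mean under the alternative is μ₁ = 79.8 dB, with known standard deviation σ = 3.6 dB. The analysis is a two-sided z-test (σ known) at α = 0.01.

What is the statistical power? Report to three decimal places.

Power ≈ 0.070

Standardized effect: d = |μ₁ − μ₀| / σ = |79.8 − 78.3| / 3.6 = 0.4167
Noncentrality parameter: δ = d·√n = 0.4167 × √7 = 1.1024
Two-sided α = 0.01 → critical value z_{0.005} = 2.576.
Power = Φ(δ − 2.576) + Φ(−δ − 2.576) = Φ(-1.473) + Φ(-3.678) = 0.0703 + 0.0001 = 0.0704.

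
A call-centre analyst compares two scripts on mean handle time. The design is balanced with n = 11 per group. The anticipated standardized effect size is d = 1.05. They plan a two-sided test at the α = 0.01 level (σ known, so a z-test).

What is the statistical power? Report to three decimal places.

Power ≈ 0.455

Noncentrality parameter: δ = d·√(n/2) = 1.05 × √(11/2) = 2.4625
Critical value for a two-sided test at α = 0.01: z_{α/2} = 2.576.
Power = Φ(δ − 2.576) + Φ(−δ − 2.576) = Φ(-0.113) + Φ(-5.038) = 0.4549 + 0.0000 = 0.4549.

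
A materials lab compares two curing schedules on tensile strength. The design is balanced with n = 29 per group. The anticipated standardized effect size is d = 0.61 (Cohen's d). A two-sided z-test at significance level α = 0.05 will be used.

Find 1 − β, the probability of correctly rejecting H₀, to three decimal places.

Power ≈ 0.642

Noncentrality parameter: δ = d·√(n/2) = 0.61 × √(29/2) = 2.3228
Critical value for a two-sided test at α = 0.05: z_{α/2} = 1.960.
Power = Φ(δ − 1.960) + Φ(−δ − 1.960) = Φ(0.363) + Φ(-4.283) = 0.6416 + 0.0000 = 0.6416.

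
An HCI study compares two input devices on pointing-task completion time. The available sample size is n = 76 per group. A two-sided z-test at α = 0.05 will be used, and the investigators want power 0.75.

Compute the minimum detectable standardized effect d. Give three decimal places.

d ≈ 0.427

Need Φ(δ − 1.960) = 0.75, so δ = 1.960 + 0.674 = 2.634.
(Lower-tail contribution to power is negligible for δ > 0.)
δ = d·√(n/2) ⇒ d = δ/√(n/2) = 2.634/√(76/2) = 0.4274.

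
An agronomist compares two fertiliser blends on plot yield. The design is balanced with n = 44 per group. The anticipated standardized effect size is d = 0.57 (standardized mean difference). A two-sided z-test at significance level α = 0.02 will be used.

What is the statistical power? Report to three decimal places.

Noncentrality parameter: δ = d·√(n/2) = 0.57 × √(44/2) = 2.6735
Critical value for a two-sided test at α = 0.02: z_{α/2} = 2.326.
Power = Φ(δ − 2.326) + Φ(−δ − 2.326) = Φ(0.347) + Φ(-5.000) = 0.6358 + 0.0000 = 0.6358.

Power ≈ 0.636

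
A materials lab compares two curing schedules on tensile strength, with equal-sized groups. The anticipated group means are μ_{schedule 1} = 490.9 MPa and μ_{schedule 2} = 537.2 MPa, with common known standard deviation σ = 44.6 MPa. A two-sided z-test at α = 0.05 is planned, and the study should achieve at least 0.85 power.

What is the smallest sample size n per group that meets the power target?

n = 17 per group

Standardized effect: d = |μ_{schedule 1} − μ_{schedule 2}| / σ = |490.9 − 537.2| / 44.6 = 1.0381
For power 0.85 need Φ(δ − z_{0.025}) = 0.85, so δ = z_{0.025} + z_{0.15} = 1.960 + 1.036 = 2.996.
(Ignoring the negligible lower-tail rejection probability gives the usual closed-form inversion.)
δ = d·√(n/2) ⇒ n = 2(δ/d)² = 2 × (2.996 / 1.0381)² = 16.66.
Rounding up, n = 17 per group.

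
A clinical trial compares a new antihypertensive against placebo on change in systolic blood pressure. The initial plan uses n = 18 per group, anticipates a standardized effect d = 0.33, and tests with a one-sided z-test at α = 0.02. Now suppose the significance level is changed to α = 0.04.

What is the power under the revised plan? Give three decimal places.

Power ≈ 0.223

δ = d·√(n/2) = 0.33 × √(18/2) = 0.9900 (unchanged). New critical value: z_{0.04} = 1.751.
Revised power = P(Z > 1.751 − δ) = Φ(-0.761) = 0.2234.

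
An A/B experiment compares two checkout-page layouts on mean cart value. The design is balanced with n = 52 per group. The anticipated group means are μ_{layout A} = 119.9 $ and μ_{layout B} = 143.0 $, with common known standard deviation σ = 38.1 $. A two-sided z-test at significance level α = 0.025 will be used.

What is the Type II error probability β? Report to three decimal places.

Standardized effect: d = |μ_{layout A} − μ_{layout B}| / σ = |119.9 − 143.0| / 38.1 = 0.6063
Noncentrality parameter: δ = d·√(n/2) = 0.6063 × √(52/2) = 3.0915
Critical value for a two-sided test at α = 0.025: z_{α/2} = 2.241.
Power = Φ(δ − 2.241) + Φ(−δ − 2.241) = Φ(0.850) + Φ(-5.333) = 0.8024 + 0.0000 = 0.8024.
Type II error: β = 1 − power = 1 − 0.8024 = 0.1976.

β ≈ 0.198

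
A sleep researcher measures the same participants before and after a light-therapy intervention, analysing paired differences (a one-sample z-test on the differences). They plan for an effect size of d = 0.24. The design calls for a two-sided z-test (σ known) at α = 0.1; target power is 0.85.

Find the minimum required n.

Set Φ(δ − 1.645) = 0.85; then δ − 1.645 = Φ⁻¹(0.85) = 1.036, giving δ = 2.681.
(For δ > 0 the lower-tail rejection region contributes negligibly to power, so the one-term inversion is standard.)
δ = d·√n ⇒ n = (δ/d)² = (2.681 / 0.24)² = 124.81.
Round up to the next whole unit.

n = 125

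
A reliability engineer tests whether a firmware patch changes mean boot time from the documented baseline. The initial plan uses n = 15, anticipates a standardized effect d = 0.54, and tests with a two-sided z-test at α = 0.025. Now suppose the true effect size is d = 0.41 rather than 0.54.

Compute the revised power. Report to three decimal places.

With d = 0.41: δ = d·√n = 0.41 × √15 = 1.5879. Critical value z_{0.0125} = 2.241.
Revised power = Φ(δ − 2.241) + Φ(−δ − 2.241) = Φ(-0.653) + Φ(-3.829) = 0.2567 + 0.0001 = 0.2568.

Power ≈ 0.257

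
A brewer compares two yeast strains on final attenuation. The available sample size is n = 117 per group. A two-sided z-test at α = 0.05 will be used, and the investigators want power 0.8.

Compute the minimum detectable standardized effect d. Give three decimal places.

Need Φ(δ − 1.960) = 0.8, so δ = 1.960 + 0.842 = 2.802.
(The second rejection-region term Φ(−δ − z_{α/2}) is negligible and dropped.)
δ = d·√(n/2) ⇒ d = δ/√(n/2) = 2.802/√(117/2) = 0.3663.

d ≈ 0.366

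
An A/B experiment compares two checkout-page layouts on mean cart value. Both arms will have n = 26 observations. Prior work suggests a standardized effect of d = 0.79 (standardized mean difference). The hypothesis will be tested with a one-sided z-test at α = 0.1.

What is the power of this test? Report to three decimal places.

Noncentrality parameter: δ = d·√(n/2) = 0.79 × √(26/2) = 2.8484
One-sided α = 0.1 → critical value z_{0.1} = 1.282.
Power = Φ(δ − 1.282) = Φ(1.567) = 0.9414.

Power ≈ 0.941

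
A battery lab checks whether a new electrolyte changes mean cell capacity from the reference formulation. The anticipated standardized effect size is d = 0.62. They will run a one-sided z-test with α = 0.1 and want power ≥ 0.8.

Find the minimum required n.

Set Φ(δ − 1.282) = 0.8; then δ − 1.282 = Φ⁻¹(0.8) = 0.842, giving δ = 2.123.
δ = d·√n ⇒ n = (δ/d)² = (2.123 / 0.62)² = 11.73.
Round up to the next whole unit.

n = 12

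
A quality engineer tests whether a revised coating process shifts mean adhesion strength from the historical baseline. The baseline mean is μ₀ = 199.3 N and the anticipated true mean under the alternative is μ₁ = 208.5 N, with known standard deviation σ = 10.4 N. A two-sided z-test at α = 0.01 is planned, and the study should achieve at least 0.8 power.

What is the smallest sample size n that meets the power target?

Standardized effect: d = |μ₁ − μ₀| / σ = |208.5 − 199.3| / 10.4 = 0.8846
Set Φ(δ − 2.576) = 0.8; then δ − 2.576 = Φ⁻¹(0.8) = 0.842, giving δ = 3.417.
(The Φ(−δ − z_{α/2}) term is vanishingly small for δ > 0 and is dropped in the standard sample-size formula.)
δ = d·√n ⇒ n = (δ/d)² = (3.417 / 0.8846)² = 14.92.
Rounding up, n = 15.

n = 15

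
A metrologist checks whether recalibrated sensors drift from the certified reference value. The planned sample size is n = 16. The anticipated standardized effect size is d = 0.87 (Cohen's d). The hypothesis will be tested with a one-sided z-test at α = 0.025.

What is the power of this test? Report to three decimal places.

Noncentrality parameter: δ = d·√n = 0.87 × √16 = 3.4800
Critical value for a one-sided test at α = 0.025: z_α = 1.960.
Power = P(Z > 1.960 − δ) = Φ(1.520) = 0.9357.

Power ≈ 0.936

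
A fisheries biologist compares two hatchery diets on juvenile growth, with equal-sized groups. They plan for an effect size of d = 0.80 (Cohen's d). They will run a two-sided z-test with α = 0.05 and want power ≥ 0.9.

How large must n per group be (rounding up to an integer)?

Set Φ(δ − 1.960) = 0.9; then δ − 1.960 = Φ⁻¹(0.9) = 1.282, giving δ = 3.242.
(For δ > 0 the lower-tail rejection region contributes negligibly to power, so the one-term inversion is standard.)
δ = d·√(n/2) ⇒ n = 2(δ/d)² = 2 × (3.242 / 0.80)² = 32.84.
Rounding up, n = 33 per group.

n = 33 per group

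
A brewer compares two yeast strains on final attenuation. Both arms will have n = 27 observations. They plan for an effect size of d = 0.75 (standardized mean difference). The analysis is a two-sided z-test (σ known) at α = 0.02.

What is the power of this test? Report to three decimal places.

Noncentrality parameter: δ = d·√(n/2) = 0.75 × √(27/2) = 2.7557
Two-sided α = 0.02 → critical value z_{0.01} = 2.326.
Power = Φ(δ − 2.326) + Φ(−δ − 2.326) = Φ(0.429) + Φ(-5.082) = 0.6662 + 0.0000 = 0.6662.

Power ≈ 0.666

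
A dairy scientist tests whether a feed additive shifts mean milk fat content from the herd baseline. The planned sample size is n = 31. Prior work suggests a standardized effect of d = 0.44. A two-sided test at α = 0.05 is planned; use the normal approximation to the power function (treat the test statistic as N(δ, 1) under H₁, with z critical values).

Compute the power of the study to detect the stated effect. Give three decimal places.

Power ≈ 0.688

Noncentrality parameter: δ = d·√n = 0.44 × √31 = 2.4498
Critical value for a two-sided test at α = 0.05: z_{α/2} = 1.960.
Power = Φ(δ − 1.960) + Φ(−δ − 1.960) = Φ(0.490) + Φ(-4.410) = 0.6879 + 0.0000 = 0.6879.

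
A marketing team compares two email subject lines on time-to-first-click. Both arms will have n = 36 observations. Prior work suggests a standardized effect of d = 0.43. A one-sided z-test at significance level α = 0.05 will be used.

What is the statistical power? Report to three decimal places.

Noncentrality parameter: δ = d·√(n/2) = 0.43 × √(36/2) = 1.8243
One-sided α = 0.05 → critical value z_{0.05} = 1.645.
Power = P(Z > 1.645 − δ) = Φ(0.179) = 0.5712.

Power ≈ 0.571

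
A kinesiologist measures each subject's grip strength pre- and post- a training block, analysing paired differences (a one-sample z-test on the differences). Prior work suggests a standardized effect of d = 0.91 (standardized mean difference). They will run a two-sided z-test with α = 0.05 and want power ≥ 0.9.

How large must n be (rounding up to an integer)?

Set Φ(δ − 1.960) = 0.9; then δ − 1.960 = Φ⁻¹(0.9) = 1.282, giving δ = 3.242.
(Ignoring the negligible lower-tail rejection probability gives the usual closed-form inversion.)
δ = d·√n ⇒ n = (δ/d)² = (3.242 / 0.91)² = 12.69.
Round up to the next whole unit.

n = 13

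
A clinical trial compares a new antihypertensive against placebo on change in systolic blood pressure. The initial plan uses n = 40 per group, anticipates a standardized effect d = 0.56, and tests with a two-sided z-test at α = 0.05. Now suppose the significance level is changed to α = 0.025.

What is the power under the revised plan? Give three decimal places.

δ = d·√(n/2) = 0.56 × √(40/2) = 2.5044 (unchanged). New critical value: z_{0.0125} = 2.241.
Revised power = Φ(δ − 2.241) + Φ(−δ − 2.241) = Φ(0.263) + Φ(-4.746) = 0.6037 + 0.0000 = 0.6037.

Power ≈ 0.604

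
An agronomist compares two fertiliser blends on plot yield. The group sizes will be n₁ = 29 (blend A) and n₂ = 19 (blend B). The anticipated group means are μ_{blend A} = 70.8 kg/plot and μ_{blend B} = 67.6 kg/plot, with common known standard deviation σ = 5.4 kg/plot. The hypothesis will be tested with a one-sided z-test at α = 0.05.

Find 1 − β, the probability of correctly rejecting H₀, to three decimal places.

Power ≈ 0.642

Standardized effect: d = |μ_{blend A} − μ_{blend B}| / σ = |70.8 − 67.6| / 5.4 = 0.5926
Noncentrality parameter: δ = d / √(1/n₁ + 1/n₂) = 0.5926 / √(1/29 + 1/19) = 2.0078
One-sided α = 0.05 → critical value z_{0.05} = 1.645.
Power = Φ(δ − 1.645) = Φ(0.363) = 0.6417.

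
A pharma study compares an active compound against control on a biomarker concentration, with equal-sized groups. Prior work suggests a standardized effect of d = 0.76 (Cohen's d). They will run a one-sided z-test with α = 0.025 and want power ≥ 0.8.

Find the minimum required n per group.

Set Φ(δ − 1.960) = 0.8; then δ − 1.960 = Φ⁻¹(0.8) = 0.842, giving δ = 2.802.
δ = d·√(n/2) ⇒ n = 2(δ/d)² = 2 × (2.802 / 0.76)² = 27.18.
Rounding up, n = 28 per group.

n = 28 per group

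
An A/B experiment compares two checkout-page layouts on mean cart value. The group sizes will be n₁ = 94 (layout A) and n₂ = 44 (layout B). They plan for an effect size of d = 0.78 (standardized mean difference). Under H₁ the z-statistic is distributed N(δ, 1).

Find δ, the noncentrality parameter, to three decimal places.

The noncentrality parameter scales effect size by the design's sample-size factor: δ = d / √(1/n₁ + 1/n₂) = 0.78 / √(1/94 + 1/44) = 4.2702

δ ≈ 4.270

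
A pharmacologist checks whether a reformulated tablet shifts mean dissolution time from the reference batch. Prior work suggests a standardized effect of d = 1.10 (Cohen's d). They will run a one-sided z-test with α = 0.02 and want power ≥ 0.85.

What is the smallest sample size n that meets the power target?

n = 8

Set Φ(δ − 2.054) = 0.85; then δ − 2.054 = Φ⁻¹(0.85) = 1.036, giving δ = 3.090.
δ = d·√n ⇒ n = (δ/d)² = (3.090 / 1.10)² = 7.89.
Round up to the next whole unit.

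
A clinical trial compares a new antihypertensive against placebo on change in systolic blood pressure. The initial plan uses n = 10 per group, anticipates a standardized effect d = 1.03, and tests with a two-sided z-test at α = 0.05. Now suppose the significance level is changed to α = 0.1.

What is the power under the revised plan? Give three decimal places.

Power ≈ 0.745

δ = d·√(n/2) = 1.03 × √(10/2) = 2.3032 (unchanged). New critical value: z_{0.05} = 1.645.
Revised power = Φ(δ − 1.645) + Φ(−δ − 1.645) = Φ(0.658) + Φ(-3.948) = 0.7448 + 0.0000 = 0.7449.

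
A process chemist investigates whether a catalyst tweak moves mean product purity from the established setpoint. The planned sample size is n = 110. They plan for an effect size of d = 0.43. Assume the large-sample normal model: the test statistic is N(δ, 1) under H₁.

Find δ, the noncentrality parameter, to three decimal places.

δ ≈ 4.510

δ = d·√n = 0.43 × √110 = 4.5099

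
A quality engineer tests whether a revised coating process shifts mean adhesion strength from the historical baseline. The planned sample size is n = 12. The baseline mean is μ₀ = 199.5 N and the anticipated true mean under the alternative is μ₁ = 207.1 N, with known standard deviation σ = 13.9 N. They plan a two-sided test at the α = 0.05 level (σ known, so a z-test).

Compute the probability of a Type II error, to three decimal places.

Standardized effect: d = |μ₁ − μ₀| / σ = |207.1 − 199.5| / 13.9 = 0.5468
Noncentrality parameter: λ = d·√n = 0.5468 × √12 = 1.8940
Critical value for a two-sided test at α = 0.05: z_{α/2} = 1.960.
Power = Φ(λ − 1.960) + Φ(−λ − 1.960) = Φ(-0.066) + Φ(-3.854) = 0.4737 + 0.0001 = 0.4738.
Type II error: β = 1 − power = 1 − 0.4738 = 0.5262.

β ≈ 0.526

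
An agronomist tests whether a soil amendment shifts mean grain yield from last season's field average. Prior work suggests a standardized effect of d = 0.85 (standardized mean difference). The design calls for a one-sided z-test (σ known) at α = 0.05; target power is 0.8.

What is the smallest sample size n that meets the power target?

Set Φ(δ − 1.645) = 0.8; then δ − 1.645 = Φ⁻¹(0.8) = 0.842, giving δ = 2.486.
δ = d·√n ⇒ n = (δ/d)² = (2.486 / 0.85)² = 8.56.
Round up to the next whole unit.

n = 9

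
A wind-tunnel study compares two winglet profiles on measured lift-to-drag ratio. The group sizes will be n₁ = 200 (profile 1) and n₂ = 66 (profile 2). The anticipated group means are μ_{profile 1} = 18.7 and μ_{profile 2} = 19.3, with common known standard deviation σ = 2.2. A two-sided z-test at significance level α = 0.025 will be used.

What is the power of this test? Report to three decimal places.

Standardized effect: d = |μ_{profile 1} − μ_{profile 2}| / σ = |18.7 − 19.3| / 2.2 = 0.2727
Noncentrality parameter: δ = d / √(1/n₁ + 1/n₂) = 0.2727 / √(1/200 + 1/66) = 1.9212
Critical value for a two-sided test at α = 0.025: z_{α/2} = 2.241.
Power = Φ(δ − 2.241) + Φ(−δ − 2.241) = Φ(-0.320) + Φ(-4.163) = 0.3744 + 0.0000 = 0.3744.

Power ≈ 0.374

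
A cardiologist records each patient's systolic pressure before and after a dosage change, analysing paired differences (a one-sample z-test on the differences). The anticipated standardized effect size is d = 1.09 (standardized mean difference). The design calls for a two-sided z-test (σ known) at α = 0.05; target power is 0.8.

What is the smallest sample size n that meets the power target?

n = 7

For power 0.8 need Φ(δ − z_{0.025}) = 0.8, so δ = z_{0.025} + z_{0.20} = 1.960 + 0.842 = 2.802.
(For δ > 0 the lower-tail rejection region contributes negligibly to power, so the one-term inversion is standard.)
δ = d·√n ⇒ n = (δ/d)² = (2.802 / 1.09)² = 6.61.
Rounding up, n = 7.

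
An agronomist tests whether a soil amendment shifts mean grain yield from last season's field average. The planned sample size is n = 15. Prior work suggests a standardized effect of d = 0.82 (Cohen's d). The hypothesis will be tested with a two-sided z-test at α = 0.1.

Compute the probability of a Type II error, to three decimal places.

β ≈ 0.063

Noncentrality parameter: δ = d·√n = 0.82 × √15 = 3.1758
Critical value for a two-sided test at α = 0.1: z_{α/2} = 1.645.
Power = Φ(δ − 1.645) + Φ(−δ − 1.645) = Φ(1.531) + Φ(-4.821) = 0.9371 + 0.0000 = 0.9371.
Type II error: β = 1 − power = 1 − 0.9371 = 0.0629.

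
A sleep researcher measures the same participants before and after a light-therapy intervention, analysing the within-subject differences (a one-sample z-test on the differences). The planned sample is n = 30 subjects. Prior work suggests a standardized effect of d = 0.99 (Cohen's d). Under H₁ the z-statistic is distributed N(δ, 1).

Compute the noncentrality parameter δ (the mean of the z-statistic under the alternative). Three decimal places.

δ = d·√n = 0.99 × √30 = 5.4225

δ ≈ 5.422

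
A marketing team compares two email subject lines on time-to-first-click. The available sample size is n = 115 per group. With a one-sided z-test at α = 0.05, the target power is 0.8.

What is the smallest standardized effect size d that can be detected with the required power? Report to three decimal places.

d ≈ 0.328

Required noncentrality: δ = z_{0.05} + z_{0.20} = 1.645 + 0.842 = 2.486.
δ = d·√(n/2) ⇒ d = δ/√(n/2) = 2.486/√(115/2) = 0.3279.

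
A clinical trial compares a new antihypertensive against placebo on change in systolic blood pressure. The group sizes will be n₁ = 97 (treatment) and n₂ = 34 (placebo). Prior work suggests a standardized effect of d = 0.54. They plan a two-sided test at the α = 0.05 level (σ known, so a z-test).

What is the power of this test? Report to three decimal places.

Noncentrality parameter: λ = d / √(1/n₁ + 1/n₂) = 0.54 / √(1/97 + 1/34) = 2.7095
Critical value for a two-sided test at α = 0.05: z_{α/2} = 1.960.
Power = Φ(λ − 1.960) + Φ(−λ − 1.960) = Φ(0.750) + Φ(-4.669) = 0.7732 + 0.0000 = 0.7732.

Power ≈ 0.773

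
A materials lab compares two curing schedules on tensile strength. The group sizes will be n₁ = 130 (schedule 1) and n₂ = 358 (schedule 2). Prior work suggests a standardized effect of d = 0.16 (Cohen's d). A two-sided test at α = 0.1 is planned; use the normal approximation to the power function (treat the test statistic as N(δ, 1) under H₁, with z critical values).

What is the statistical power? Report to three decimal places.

Noncentrality parameter: δ = d / √(1/n₁ + 1/n₂) = 0.16 / √(1/130 + 1/358) = 1.5625
Two-sided α = 0.1 → critical value z_{0.05} = 1.645.
Power = Φ(δ − 1.645) + Φ(−δ − 1.645) = Φ(-0.082) + Φ(-3.207) = 0.4672 + 0.0007 = 0.4679.

Power ≈ 0.468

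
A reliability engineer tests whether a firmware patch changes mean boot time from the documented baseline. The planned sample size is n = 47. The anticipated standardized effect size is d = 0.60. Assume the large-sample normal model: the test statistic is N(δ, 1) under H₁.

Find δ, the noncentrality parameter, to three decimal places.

δ = d·√n = 0.60 × √47 = 4.1134

δ ≈ 4.113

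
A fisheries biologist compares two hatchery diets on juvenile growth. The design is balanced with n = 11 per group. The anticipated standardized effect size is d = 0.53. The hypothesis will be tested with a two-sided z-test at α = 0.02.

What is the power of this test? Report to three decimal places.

Power ≈ 0.139

Noncentrality parameter: δ = d·√(n/2) = 0.53 × √(11/2) = 1.2430
Two-sided α = 0.02 → critical value z_{0.01} = 2.326.
Power = Φ(δ − 2.326) + Φ(−δ − 2.326) = Φ(-1.083) + Φ(-3.569) = 0.1393 + 0.0002 = 0.1395.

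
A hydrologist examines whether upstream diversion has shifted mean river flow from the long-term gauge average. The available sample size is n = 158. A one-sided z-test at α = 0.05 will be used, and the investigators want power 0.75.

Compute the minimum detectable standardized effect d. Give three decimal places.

Need Φ(δ − 1.645) = 0.75, so δ = 1.645 + 0.674 = 2.319.
δ = d·√n ⇒ d = δ/√n = 2.319/√158 = 0.1845.

d ≈ 0.185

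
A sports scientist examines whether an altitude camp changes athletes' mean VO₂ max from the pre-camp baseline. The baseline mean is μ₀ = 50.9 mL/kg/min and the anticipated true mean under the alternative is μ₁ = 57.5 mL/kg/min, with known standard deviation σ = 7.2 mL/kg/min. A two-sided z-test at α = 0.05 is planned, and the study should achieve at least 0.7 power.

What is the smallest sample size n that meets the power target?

n = 8

Standardized effect: d = |μ₁ − μ₀| / σ = |57.5 − 50.9| / 7.2 = 0.9167
Set Φ(δ − 1.960) = 0.7; then δ − 1.960 = Φ⁻¹(0.7) = 0.524, giving δ = 2.484.
(For δ > 0 the lower-tail rejection region contributes negligibly to power, so the one-term inversion is standard.)
δ = d·√n ⇒ n = (δ/d)² = (2.484 / 0.9167)² = 7.35.
Rounding up, n = 8.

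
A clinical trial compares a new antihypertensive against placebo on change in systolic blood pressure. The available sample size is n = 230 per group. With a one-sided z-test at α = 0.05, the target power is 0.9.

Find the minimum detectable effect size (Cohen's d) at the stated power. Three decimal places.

d ≈ 0.273

Need Φ(δ − 1.645) = 0.9, so δ = 1.645 + 1.282 = 2.926.
δ = d·√(n/2) ⇒ d = δ/√(n/2) = 2.926/√(230/2) = 0.2729.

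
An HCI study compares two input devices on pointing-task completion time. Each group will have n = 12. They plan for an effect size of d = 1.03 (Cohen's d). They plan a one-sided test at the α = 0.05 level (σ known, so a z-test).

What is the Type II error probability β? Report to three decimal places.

Noncentrality parameter: δ = d·√(n/2) = 1.03 × √(12/2) = 2.5230
One-sided α = 0.05 → critical value z_{0.05} = 1.645.
Power = P(Z > 1.645 − δ) = Φ(0.878) = 0.8101.
Type II error: β = 1 − power = 1 − 0.8101 = 0.1899.

β ≈ 0.190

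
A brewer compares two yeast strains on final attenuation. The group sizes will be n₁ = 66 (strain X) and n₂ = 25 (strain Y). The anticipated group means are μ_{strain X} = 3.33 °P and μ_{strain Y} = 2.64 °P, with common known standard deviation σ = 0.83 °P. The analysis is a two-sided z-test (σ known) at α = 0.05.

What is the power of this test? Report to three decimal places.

Standardized effect: d = |μ_{strain X} − μ_{strain Y}| / σ = |3.33 − 2.64| / 0.83 = 0.8313
Noncentrality parameter: δ = d / √(1/n₁ + 1/n₂) = 0.8313 / √(1/66 + 1/25) = 3.5399
Two-sided α = 0.05 → critical value z_{0.025} = 1.960.
Power = Φ(δ − 1.960) + Φ(−δ − 1.960) = Φ(1.580) + Φ(-5.500) = 0.9429 + 0.0000 = 0.9429.

Power ≈ 0.943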